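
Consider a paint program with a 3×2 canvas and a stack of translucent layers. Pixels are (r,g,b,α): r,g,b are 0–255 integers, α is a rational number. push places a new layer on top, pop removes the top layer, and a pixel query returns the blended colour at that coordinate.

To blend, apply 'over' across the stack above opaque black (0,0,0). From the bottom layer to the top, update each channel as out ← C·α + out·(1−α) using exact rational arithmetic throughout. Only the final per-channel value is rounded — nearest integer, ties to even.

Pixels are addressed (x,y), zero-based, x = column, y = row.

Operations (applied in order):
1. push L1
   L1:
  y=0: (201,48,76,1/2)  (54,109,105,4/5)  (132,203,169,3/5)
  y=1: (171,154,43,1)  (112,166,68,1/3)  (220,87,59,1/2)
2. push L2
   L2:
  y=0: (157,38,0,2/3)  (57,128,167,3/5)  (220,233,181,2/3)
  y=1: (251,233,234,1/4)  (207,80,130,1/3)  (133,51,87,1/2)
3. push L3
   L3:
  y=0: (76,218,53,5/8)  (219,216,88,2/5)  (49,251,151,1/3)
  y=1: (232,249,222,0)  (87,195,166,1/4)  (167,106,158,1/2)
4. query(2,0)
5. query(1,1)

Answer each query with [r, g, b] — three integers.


query (2,0) [L1,L2,L3] — begin 0,0,0
after L1 α=3/5: [396/5, 609/5, 507/5]
after L2 α=2/3: [2596/15, 2939/15, 2317/15]
after L3 α=1/3: [5927/45, 9643/45, 6899/45]
= [132, 214, 153]

at x=1,y=1 over L1,L2,L3:
L1 α=1/3: [112/3, 166/3, 68/3]
L2 α=1/3: [845/9, 572/9, 526/9]
L3 α=1/4: [553/6, 1157/12, 256/3]
rounded: [92, 96, 85]


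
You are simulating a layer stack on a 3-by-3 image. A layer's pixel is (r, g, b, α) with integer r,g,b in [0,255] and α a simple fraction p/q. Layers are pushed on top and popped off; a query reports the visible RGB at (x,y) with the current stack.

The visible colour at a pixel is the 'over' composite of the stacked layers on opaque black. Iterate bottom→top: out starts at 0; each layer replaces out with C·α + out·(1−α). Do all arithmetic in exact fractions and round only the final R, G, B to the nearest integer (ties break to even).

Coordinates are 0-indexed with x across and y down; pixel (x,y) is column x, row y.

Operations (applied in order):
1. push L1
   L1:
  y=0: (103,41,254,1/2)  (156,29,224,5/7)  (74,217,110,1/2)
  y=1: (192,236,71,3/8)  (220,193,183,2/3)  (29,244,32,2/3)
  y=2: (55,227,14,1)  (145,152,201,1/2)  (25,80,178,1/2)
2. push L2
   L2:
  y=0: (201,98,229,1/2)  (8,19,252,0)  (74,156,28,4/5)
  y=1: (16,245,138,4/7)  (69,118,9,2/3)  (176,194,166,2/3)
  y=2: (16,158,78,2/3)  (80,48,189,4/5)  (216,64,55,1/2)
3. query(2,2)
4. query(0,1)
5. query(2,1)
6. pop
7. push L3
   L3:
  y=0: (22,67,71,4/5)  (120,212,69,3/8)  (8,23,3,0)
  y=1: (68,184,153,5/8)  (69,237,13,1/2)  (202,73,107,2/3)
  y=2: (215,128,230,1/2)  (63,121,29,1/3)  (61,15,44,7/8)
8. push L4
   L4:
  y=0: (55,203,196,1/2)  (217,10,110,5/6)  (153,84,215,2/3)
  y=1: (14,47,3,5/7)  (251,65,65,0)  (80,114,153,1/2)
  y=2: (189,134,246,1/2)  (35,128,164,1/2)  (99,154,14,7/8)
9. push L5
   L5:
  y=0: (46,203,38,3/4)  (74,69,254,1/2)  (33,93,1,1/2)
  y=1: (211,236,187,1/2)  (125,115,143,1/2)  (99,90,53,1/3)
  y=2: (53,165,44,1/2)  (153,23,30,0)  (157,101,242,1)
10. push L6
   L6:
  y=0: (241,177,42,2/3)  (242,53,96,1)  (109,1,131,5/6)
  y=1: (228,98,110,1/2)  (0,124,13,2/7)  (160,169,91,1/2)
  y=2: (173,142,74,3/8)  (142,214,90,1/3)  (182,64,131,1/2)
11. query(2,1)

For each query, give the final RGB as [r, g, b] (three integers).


at x=2,y=2 over L1,L2:
after L1 α=1/2: [25/2, 40, 89]
after L2 α=1/2: [457/4, 52, 72]
→ [114, 52, 72]

query (0,1) [L1,L2] — begin 0,0,0
after L1 α=3/8: [72, 177/2, 213/8]
after L2 α=4/7: [40, 2491/14, 5055/56]
rounded: [40, 178, 90]

at x=2,y=1 over L1,L2:
L1 α=2/3: [58/3, 488/3, 64/3]
L2 α=2/3: [1114/9, 1652/9, 1060/9]
→ [124, 184, 118]

(2,1) stack=L1,L3,L4,L5,L6; from [0,0,0]:
after L1 α=2/3: [58/3, 488/3, 64/3]
after L3 α=2/3: [1270/9, 926/9, 706/9]
after L4 α=1/2: [995/9, 976/9, 2083/18]
after L5 α=1/3: [2881/27, 2762/27, 2560/27]
after L6 α=1/2: [7201/54, 7325/54, 5017/54]
→ [133, 136, 93]


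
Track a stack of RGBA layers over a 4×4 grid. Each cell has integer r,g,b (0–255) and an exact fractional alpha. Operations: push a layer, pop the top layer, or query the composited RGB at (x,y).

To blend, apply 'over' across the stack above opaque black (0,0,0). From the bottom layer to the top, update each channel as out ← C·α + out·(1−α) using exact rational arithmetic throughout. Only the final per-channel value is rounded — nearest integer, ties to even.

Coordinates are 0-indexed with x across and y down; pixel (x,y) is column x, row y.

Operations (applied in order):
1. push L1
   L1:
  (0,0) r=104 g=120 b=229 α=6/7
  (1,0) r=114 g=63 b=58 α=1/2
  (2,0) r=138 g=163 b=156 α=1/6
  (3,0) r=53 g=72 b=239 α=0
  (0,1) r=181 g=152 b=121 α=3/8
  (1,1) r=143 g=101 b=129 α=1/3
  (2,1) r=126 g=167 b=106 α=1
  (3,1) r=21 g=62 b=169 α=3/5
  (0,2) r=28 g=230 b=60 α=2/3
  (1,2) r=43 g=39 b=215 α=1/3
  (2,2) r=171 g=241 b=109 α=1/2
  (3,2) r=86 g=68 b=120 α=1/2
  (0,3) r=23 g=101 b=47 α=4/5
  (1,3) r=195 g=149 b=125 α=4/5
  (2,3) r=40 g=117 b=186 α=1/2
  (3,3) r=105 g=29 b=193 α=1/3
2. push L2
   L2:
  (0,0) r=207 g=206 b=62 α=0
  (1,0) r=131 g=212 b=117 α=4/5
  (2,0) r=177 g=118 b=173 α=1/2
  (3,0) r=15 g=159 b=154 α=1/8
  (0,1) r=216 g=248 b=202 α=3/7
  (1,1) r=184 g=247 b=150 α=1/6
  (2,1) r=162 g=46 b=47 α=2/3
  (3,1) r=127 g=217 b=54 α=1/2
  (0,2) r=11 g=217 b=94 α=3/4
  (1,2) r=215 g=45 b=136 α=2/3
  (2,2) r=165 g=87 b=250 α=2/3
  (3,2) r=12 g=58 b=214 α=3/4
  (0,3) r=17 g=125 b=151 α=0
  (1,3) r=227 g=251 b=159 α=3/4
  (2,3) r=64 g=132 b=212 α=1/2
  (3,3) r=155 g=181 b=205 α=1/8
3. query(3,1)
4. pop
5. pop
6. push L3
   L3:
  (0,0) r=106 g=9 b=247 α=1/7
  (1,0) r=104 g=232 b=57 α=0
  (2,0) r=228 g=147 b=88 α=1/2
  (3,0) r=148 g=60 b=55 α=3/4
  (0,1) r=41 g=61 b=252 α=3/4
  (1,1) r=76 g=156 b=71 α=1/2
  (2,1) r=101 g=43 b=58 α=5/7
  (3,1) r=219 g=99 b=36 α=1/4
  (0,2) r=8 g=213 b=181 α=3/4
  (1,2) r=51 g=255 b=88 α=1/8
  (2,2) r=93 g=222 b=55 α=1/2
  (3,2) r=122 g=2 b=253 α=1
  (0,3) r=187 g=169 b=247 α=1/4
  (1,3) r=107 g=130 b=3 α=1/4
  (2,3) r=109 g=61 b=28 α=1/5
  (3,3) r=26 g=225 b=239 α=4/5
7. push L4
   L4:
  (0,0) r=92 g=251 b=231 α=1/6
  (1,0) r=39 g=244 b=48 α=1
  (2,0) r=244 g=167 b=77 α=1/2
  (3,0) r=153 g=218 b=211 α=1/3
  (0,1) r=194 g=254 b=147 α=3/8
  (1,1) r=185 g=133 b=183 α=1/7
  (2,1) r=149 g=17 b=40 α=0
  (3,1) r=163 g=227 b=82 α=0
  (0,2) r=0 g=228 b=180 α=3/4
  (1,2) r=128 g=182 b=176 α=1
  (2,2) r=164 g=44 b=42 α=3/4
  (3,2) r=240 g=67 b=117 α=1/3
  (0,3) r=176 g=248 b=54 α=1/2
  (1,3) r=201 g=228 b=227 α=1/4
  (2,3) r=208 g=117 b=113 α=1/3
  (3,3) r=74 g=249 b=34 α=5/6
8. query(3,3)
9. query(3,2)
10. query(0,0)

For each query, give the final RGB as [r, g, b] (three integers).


(3,1) stack=L1,L2; from [0,0,0]:
after L1 α=3/5: [63/5, 186/5, 507/5]
after L2 α=1/2: [349/5, 1271/10, 777/10]
→ [70, 127, 78]

query (3,3) [L3,L4] — begin 0,0,0
after L3 α=4/5: [104/5, 180, 956/5]
after L4 α=5/6: [977/15, 475/2, 301/5]
→ [65, 238, 60]

query (3,2) [L3,L4] — begin 0,0,0
L3 α=1: [122, 2, 253]
L4 α=1/3: [484/3, 71/3, 623/3]
→ [161, 24, 208]

query (0,0) [L3,L4] — begin 0,0,0
after L3 α=1/7: [106/7, 9/7, 247/7]
after L4 α=1/6: [587/21, 901/21, 1426/21]
→ [28, 43, 68]


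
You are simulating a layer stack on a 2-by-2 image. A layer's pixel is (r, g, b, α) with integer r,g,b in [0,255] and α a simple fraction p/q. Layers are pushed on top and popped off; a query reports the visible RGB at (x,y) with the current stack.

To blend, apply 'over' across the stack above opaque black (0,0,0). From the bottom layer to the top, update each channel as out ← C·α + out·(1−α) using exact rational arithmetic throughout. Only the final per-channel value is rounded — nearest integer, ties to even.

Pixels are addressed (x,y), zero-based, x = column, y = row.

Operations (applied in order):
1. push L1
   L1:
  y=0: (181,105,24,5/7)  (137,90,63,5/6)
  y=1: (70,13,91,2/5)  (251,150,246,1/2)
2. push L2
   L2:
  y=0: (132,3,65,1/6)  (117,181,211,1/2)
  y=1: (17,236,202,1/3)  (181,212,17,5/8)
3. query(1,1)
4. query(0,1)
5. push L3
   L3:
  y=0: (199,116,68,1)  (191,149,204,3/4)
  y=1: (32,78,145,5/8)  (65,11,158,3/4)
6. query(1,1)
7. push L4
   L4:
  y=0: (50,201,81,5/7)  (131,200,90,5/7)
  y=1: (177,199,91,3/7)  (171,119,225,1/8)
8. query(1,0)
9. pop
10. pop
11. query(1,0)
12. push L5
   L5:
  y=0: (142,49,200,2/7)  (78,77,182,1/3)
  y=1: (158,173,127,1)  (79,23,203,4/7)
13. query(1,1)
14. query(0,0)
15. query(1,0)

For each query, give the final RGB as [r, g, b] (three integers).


at x=1,y=1 over L1,L2:
L1 α=1/2: [251/2, 75, 123]
L2 α=5/8: [2563/16, 1285/8, 227/4]
rounded: [160, 161, 57]

query (0,1) [L1,L2] — begin 0,0,0
L1 α=2/5: [28, 26/5, 182/5]
L2 α=1/3: [73/3, 1232/15, 458/5]
rounded: [24, 82, 92]

at x=1,y=1 over L1,L2,L3:
+L1 (α=1/2) → [251/2, 75, 123]
+L2 (α=5/8) → [2563/16, 1285/8, 227/4]
+L3 (α=3/4) → [5683/64, 1549/32, 2123/16]
= [89, 48, 133]

query (1,0) [L1,L2,L3,L4] — begin 0,0,0
+L1 (α=5/6) → [685/6, 75, 105/2]
+L2 (α=1/2) → [1387/12, 128, 527/4]
+L3 (α=3/4) → [8263/48, 575/4, 2975/16]
+L4 (α=5/7) → [23983/168, 2575/14, 6575/56]
→ [143, 184, 117]

query (1,0) [L1,L2] — begin 0,0,0
after L1 α=5/6: [685/6, 75, 105/2]
after L2 α=1/2: [1387/12, 128, 527/4]
rounded: [116, 128, 132]

(1,1) stack=L1,L2,L5; from [0,0,0]:
+L1 (α=1/2) → [251/2, 75, 123]
+L2 (α=5/8) → [2563/16, 1285/8, 227/4]
+L5 (α=4/7) → [12745/112, 4591/56, 3929/28]
rounded: [114, 82, 140]

query (0,0) [L1,L2,L5] — begin 0,0,0
+L1 (α=5/7) → [905/7, 75, 120/7]
+L2 (α=1/6) → [5449/42, 63, 1055/42]
+L5 (α=2/7) → [39173/294, 59, 22075/294]
→ [133, 59, 75]

query (1,0) [L1,L2,L5] — begin 0,0,0
L1 α=5/6: [685/6, 75, 105/2]
L2 α=1/2: [1387/12, 128, 527/4]
L5 α=1/3: [1855/18, 111, 297/2]
→ [103, 111, 148]


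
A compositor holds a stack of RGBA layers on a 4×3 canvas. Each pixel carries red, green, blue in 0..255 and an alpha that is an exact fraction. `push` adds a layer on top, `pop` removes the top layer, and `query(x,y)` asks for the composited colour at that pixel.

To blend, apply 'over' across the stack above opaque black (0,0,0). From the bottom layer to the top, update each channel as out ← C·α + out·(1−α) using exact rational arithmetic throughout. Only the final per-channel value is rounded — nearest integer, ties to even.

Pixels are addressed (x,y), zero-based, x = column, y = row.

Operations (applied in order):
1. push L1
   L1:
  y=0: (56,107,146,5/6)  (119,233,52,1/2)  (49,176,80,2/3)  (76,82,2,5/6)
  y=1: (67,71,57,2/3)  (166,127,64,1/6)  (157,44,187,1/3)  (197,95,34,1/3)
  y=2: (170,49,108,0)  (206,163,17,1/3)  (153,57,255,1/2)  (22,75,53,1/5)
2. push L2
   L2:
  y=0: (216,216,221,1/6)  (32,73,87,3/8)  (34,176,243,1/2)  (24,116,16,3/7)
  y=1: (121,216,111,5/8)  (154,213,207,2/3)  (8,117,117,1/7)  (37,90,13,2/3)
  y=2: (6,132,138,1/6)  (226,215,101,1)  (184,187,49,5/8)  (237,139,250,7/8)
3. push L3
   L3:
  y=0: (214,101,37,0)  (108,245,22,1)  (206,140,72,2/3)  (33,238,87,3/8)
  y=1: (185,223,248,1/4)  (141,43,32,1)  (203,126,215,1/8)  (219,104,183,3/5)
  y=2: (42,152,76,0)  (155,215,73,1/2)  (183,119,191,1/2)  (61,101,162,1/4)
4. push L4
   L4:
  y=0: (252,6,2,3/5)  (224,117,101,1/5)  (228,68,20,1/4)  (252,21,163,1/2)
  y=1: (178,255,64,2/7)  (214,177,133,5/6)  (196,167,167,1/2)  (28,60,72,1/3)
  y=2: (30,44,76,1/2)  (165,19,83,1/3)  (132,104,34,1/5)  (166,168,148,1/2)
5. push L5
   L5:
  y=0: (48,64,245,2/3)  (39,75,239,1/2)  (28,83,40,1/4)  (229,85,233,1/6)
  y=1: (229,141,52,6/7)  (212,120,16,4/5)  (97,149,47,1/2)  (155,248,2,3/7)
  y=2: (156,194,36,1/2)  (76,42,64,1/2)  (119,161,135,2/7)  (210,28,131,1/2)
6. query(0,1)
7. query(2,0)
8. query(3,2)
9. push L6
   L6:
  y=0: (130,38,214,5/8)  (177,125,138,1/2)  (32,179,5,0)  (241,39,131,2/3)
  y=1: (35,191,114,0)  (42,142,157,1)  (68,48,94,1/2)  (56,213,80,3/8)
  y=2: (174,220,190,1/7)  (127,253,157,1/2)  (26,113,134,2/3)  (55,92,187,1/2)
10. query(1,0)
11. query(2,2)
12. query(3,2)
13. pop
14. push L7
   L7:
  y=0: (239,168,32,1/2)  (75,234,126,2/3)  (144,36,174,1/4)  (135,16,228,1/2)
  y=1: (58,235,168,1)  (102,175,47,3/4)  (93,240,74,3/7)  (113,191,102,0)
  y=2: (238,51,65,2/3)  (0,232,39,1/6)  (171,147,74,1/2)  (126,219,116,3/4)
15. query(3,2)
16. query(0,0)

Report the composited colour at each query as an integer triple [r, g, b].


query (0,1) [L1,L2,L3,L4,L5] — begin 0,0,0
after L1 α=2/3: [134/3, 142/3, 38]
after L2 α=5/8: [739/8, 611/4, 669/8]
after L3 α=1/4: [3697/32, 2725/16, 3991/32]
after L4 α=2/7: [29877/224, 21785/112, 24051/224]
after L5 α=6/7: [337653/1568, 116537/784, 93939/1568]
= [215, 149, 60]

query (2,0) [L1,L2,L3,L4,L5] — begin 0,0,0
L1 α=2/3: [98/3, 352/3, 160/3]
L2 α=1/2: [100/3, 440/3, 889/6]
L3 α=2/3: [1336/9, 1280/9, 1753/18]
L4 α=1/4: [505/3, 371/3, 1873/24]
L5 α=1/4: [533/4, 227/2, 2193/32]
rounded: [133, 114, 69]

at x=3,y=2 over L1,L2,L3,L4,L5:
L1 α=1/5: [22/5, 15, 53/5]
L2 α=7/8: [8317/40, 247/2, 8803/40]
L3 α=1/4: [27391/160, 943/8, 32889/160]
L4 α=1/2: [53951/320, 2287/16, 56569/320]
L5 α=1/2: [121151/640, 2735/32, 98489/640]
= [189, 85, 154]

(1,0) stack=L1,L2,L3,L4,L5,L6; from [0,0,0]:
after L1 α=1/2: [119/2, 233/2, 26]
after L2 α=3/8: [787/16, 1603/16, 391/8]
after L3 α=1: [108, 245, 22]
after L4 α=1/5: [656/5, 1097/5, 189/5]
after L5 α=1/2: [851/10, 736/5, 692/5]
after L6 α=1/2: [2621/20, 1361/10, 691/5]
= [131, 136, 138]

query (2,2) [L1,L2,L3,L4,L5,L6] — begin 0,0,0
after L1 α=1/2: [153/2, 57/2, 255/2]
after L2 α=5/8: [2299/16, 2041/16, 1255/16]
after L3 α=1/2: [5227/32, 3945/32, 4311/32]
after L4 α=1/5: [6283/40, 4777/40, 4583/40]
after L5 α=2/7: [8187/56, 7353/56, 6743/56]
after L6 α=2/3: [11099/168, 20009/168, 21751/168]
rounded: [66, 119, 129]

at x=3,y=2 over L1,L2,L3,L4,L5,L6:
L1 α=1/5: [22/5, 15, 53/5]
L2 α=7/8: [8317/40, 247/2, 8803/40]
L3 α=1/4: [27391/160, 943/8, 32889/160]
L4 α=1/2: [53951/320, 2287/16, 56569/320]
L5 α=1/2: [121151/640, 2735/32, 98489/640]
L6 α=1/2: [156351/1280, 5679/64, 218169/1280]
→ [122, 89, 170]

at x=3,y=2 over L1,L2,L3,L4,L5,L7:
L1 α=1/5: [22/5, 15, 53/5]
L2 α=7/8: [8317/40, 247/2, 8803/40]
L3 α=1/4: [27391/160, 943/8, 32889/160]
L4 α=1/2: [53951/320, 2287/16, 56569/320]
L5 α=1/2: [121151/640, 2735/32, 98489/640]
L7 α=3/4: [363071/2560, 23759/128, 321209/2560]
→ [142, 186, 125]

at x=0,y=0 over L1,L2,L3,L4,L5,L7:
after L1 α=5/6: [140/3, 535/6, 365/3]
after L2 α=1/6: [674/9, 3971/36, 1244/9]
after L3 α=0: [674/9, 3971/36, 1244/9]
after L4 α=3/5: [8152/45, 859/18, 2542/45]
after L5 α=2/3: [12472/135, 3163/54, 24592/135]
after L7 α=1/2: [44737/270, 12235/108, 14456/135]
rounded: [166, 113, 107]


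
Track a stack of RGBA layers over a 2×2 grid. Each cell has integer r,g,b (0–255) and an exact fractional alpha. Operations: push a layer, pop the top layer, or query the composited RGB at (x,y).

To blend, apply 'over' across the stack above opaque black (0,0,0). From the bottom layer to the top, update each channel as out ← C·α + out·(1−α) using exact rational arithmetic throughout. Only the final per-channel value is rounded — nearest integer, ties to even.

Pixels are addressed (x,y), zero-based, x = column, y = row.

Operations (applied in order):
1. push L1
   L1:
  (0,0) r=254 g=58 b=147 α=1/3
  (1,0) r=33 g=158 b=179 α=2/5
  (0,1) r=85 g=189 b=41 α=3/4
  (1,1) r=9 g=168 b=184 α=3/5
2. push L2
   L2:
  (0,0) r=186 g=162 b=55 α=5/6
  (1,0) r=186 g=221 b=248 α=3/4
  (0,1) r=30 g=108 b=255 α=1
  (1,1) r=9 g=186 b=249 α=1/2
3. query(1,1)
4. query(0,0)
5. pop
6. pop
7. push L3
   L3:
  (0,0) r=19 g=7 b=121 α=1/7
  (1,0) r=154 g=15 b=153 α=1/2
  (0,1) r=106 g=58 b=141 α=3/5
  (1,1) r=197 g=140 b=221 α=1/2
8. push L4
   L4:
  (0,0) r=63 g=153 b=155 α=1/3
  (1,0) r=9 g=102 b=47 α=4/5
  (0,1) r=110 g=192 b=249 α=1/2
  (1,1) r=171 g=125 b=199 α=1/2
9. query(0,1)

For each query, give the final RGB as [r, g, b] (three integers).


query (1,1) [L1,L2] — begin 0,0,0
L1 α=3/5: [27/5, 504/5, 552/5]
L2 α=1/2: [36/5, 717/5, 1797/10]
rounded: [7, 143, 180]

(0,0) stack=L1,L2; from [0,0,0]:
+L1 (α=1/3) → [254/3, 58/3, 49]
+L2 (α=5/6) → [1522/9, 1244/9, 54]
= [169, 138, 54]

at x=0,y=1 over L3,L4:
L3 α=3/5: [318/5, 174/5, 423/5]
L4 α=1/2: [434/5, 567/5, 834/5]
→ [87, 113, 167]


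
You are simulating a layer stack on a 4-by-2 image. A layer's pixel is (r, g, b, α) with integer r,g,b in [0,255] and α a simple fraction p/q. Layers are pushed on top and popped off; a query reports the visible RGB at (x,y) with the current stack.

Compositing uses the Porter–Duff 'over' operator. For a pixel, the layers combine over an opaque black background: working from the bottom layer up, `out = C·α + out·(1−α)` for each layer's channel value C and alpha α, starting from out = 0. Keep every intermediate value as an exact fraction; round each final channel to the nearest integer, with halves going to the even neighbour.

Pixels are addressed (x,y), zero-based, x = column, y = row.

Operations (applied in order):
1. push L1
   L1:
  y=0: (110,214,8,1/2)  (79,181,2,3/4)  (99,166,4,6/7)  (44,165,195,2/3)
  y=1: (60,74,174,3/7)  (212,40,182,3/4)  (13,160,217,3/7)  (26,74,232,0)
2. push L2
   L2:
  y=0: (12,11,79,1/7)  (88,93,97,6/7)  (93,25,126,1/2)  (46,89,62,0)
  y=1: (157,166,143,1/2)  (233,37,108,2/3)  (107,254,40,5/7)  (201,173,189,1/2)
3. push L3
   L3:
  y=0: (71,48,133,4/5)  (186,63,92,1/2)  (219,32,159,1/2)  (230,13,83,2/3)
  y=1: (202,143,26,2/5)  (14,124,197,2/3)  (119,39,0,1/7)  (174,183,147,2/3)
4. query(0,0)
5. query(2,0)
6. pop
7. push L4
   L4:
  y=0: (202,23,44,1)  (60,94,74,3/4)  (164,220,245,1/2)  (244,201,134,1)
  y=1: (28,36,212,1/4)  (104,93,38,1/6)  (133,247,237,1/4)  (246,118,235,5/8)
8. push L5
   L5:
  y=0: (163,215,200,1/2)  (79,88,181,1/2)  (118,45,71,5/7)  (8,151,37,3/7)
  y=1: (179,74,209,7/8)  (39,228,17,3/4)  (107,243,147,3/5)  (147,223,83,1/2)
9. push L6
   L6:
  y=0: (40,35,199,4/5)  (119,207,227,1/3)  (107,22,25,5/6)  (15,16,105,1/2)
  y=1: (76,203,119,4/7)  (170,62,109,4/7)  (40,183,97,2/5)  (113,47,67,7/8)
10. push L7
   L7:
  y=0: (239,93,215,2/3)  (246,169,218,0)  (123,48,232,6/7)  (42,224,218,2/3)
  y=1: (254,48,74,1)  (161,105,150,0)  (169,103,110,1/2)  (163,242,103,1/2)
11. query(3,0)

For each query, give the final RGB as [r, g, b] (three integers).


query (0,0) [L1,L2,L3] — begin 0,0,0
+L1 (α=1/2) → [55, 107, 4]
+L2 (α=1/7) → [342/7, 653/7, 103/7]
+L3 (α=4/5) → [466/7, 1997/35, 3827/35]
rounded: [67, 57, 109]

query (2,0) [L1,L2,L3] — begin 0,0,0
L1 α=6/7: [594/7, 996/7, 24/7]
L2 α=1/2: [1245/14, 1171/14, 453/7]
L3 α=1/2: [4311/28, 1619/28, 783/7]
→ [154, 58, 112]

at x=3,y=0 over L1,L2,L4,L5,L6,L7:
after L1 α=2/3: [88/3, 110, 130]
after L2 α=0: [88/3, 110, 130]
after L4 α=1: [244, 201, 134]
after L5 α=3/7: [1000/7, 1257/7, 647/7]
after L6 α=1/2: [1105/14, 1369/14, 691/7]
after L7 α=2/3: [2281/42, 2547/14, 3743/21]
→ [54, 182, 178]


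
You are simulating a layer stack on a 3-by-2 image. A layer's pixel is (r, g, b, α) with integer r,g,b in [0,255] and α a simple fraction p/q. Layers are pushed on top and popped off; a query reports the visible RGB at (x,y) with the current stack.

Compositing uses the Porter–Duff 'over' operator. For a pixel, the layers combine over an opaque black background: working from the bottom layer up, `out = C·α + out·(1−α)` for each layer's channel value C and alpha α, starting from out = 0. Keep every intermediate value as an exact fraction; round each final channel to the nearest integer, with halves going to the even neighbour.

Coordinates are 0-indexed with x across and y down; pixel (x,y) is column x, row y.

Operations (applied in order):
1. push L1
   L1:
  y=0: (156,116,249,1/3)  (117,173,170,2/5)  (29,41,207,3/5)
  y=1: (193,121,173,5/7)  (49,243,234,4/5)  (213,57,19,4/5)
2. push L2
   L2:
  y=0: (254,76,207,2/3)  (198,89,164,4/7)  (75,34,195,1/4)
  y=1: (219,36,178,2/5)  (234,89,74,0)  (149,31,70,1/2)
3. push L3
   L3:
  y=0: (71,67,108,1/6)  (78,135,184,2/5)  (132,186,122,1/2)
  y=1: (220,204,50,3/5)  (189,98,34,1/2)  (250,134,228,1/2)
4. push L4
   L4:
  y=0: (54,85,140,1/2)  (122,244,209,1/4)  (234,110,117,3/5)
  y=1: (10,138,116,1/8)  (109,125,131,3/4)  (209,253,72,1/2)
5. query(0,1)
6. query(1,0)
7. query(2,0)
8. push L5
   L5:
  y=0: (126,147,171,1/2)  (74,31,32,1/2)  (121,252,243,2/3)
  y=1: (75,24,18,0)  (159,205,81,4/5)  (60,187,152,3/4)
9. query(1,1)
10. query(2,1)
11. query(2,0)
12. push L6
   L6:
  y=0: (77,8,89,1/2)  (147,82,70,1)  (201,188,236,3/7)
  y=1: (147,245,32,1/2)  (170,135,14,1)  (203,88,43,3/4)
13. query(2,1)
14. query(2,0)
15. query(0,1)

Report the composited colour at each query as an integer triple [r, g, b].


at x=0,y=1 over L1,L2,L3,L4:
L1 α=5/7: [965/7, 605/7, 865/7]
L2 α=2/5: [5961/35, 2319/35, 5087/35]
L3 α=3/5: [35022/175, 26058/175, 15424/175]
L4 α=1/8: [4409/25, 7377/50, 4581/50]
→ [176, 148, 92]

query (1,0) [L1,L2,L3,L4] — begin 0,0,0
L1 α=2/5: [234/5, 346/5, 68]
L2 α=4/7: [666/5, 2818/35, 860/7]
L3 α=2/5: [2778/25, 17904/175, 5156/35]
L4 α=1/4: [2846/25, 24103/175, 22783/140]
rounded: [114, 138, 163]

at x=2,y=0 over L1,L2,L3,L4:
+L1 (α=3/5) → [87/5, 123/5, 621/5]
+L2 (α=1/4) → [159/5, 539/20, 1419/10]
+L3 (α=1/2) → [819/10, 4259/40, 2639/20]
+L4 (α=3/5) → [4329/25, 10859/100, 6149/50]
→ [173, 109, 123]

(1,1) stack=L1,L2,L3,L4,L5; from [0,0,0]:
after L1 α=4/5: [196/5, 972/5, 936/5]
after L2 α=0: [196/5, 972/5, 936/5]
after L3 α=1/2: [1141/10, 731/5, 553/5]
after L4 α=3/4: [4411/40, 1303/10, 1259/10]
after L5 α=4/5: [29851/200, 9503/50, 4499/50]
→ [149, 190, 90]

at x=2,y=1 over L1,L2,L3,L4,L5:
L1 α=4/5: [852/5, 228/5, 76/5]
L2 α=1/2: [1597/10, 383/10, 213/5]
L3 α=1/2: [4097/20, 1723/20, 1353/10]
L4 α=1/2: [8277/40, 6783/40, 2073/20]
L5 α=3/4: [15477/160, 29223/160, 11193/80]
= [97, 183, 140]

(2,0) stack=L1,L2,L3,L4,L5; from [0,0,0]:
after L1 α=3/5: [87/5, 123/5, 621/5]
after L2 α=1/4: [159/5, 539/20, 1419/10]
after L3 α=1/2: [819/10, 4259/40, 2639/20]
after L4 α=3/5: [4329/25, 10859/100, 6149/50]
after L5 α=2/3: [10379/75, 61259/300, 30449/150]
→ [138, 204, 203]

(2,1) stack=L1,L2,L3,L4,L5,L6; from [0,0,0]:
+L1 (α=4/5) → [852/5, 228/5, 76/5]
+L2 (α=1/2) → [1597/10, 383/10, 213/5]
+L3 (α=1/2) → [4097/20, 1723/20, 1353/10]
+L4 (α=1/2) → [8277/40, 6783/40, 2073/20]
+L5 (α=3/4) → [15477/160, 29223/160, 11193/80]
+L6 (α=3/4) → [112917/640, 71463/640, 21513/320]
rounded: [176, 112, 67]

(2,0) stack=L1,L2,L3,L4,L5,L6; from [0,0,0]:
after L1 α=3/5: [87/5, 123/5, 621/5]
after L2 α=1/4: [159/5, 539/20, 1419/10]
after L3 α=1/2: [819/10, 4259/40, 2639/20]
after L4 α=3/5: [4329/25, 10859/100, 6149/50]
after L5 α=2/3: [10379/75, 61259/300, 30449/150]
after L6 α=3/7: [86741/525, 103559/525, 113998/525]
= [165, 197, 217]

at x=0,y=1 over L1,L2,L3,L4,L5,L6:
L1 α=5/7: [965/7, 605/7, 865/7]
L2 α=2/5: [5961/35, 2319/35, 5087/35]
L3 α=3/5: [35022/175, 26058/175, 15424/175]
L4 α=1/8: [4409/25, 7377/50, 4581/50]
L5 α=0: [4409/25, 7377/50, 4581/50]
L6 α=1/2: [4042/25, 19627/100, 6181/100]
→ [162, 196, 62]


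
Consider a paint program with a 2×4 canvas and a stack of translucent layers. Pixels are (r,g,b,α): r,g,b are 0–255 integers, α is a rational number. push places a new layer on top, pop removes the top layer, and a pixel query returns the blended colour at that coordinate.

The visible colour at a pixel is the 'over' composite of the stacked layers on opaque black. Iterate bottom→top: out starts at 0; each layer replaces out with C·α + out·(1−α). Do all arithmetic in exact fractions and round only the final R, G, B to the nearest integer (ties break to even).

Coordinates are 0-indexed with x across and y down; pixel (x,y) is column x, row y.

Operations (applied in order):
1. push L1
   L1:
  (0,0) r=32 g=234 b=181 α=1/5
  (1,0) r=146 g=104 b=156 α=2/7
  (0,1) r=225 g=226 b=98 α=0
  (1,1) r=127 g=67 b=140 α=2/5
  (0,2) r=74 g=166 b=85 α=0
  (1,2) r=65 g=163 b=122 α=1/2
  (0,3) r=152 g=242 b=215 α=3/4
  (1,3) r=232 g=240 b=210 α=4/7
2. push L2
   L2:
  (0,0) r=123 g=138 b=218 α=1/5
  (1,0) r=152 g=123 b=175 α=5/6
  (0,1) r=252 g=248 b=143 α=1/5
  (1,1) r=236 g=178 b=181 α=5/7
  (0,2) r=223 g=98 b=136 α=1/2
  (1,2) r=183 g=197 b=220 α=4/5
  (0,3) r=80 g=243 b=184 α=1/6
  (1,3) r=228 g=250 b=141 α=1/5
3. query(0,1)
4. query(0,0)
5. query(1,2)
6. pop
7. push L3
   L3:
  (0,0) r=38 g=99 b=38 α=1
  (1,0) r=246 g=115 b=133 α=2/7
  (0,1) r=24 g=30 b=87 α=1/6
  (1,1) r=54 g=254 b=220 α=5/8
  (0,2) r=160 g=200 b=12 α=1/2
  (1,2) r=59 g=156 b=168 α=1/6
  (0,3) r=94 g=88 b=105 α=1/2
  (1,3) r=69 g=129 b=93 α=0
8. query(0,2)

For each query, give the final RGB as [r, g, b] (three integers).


(0,1) stack=L1,L2; from [0,0,0]:
L1 α=0: [0, 0, 0]
L2 α=1/5: [252/5, 248/5, 143/5]
→ [50, 50, 29]

(0,0) stack=L1,L2; from [0,0,0]:
after L1 α=1/5: [32/5, 234/5, 181/5]
after L2 α=1/5: [743/25, 1626/25, 1814/25]
= [30, 65, 73]

at x=1,y=2 over L1,L2:
L1 α=1/2: [65/2, 163/2, 61]
L2 α=4/5: [1529/10, 1739/10, 941/5]
= [153, 174, 188]

(0,2) stack=L1,L3; from [0,0,0]:
after L1 α=0: [0, 0, 0]
after L3 α=1/2: [80, 100, 6]
= [80, 100, 6]


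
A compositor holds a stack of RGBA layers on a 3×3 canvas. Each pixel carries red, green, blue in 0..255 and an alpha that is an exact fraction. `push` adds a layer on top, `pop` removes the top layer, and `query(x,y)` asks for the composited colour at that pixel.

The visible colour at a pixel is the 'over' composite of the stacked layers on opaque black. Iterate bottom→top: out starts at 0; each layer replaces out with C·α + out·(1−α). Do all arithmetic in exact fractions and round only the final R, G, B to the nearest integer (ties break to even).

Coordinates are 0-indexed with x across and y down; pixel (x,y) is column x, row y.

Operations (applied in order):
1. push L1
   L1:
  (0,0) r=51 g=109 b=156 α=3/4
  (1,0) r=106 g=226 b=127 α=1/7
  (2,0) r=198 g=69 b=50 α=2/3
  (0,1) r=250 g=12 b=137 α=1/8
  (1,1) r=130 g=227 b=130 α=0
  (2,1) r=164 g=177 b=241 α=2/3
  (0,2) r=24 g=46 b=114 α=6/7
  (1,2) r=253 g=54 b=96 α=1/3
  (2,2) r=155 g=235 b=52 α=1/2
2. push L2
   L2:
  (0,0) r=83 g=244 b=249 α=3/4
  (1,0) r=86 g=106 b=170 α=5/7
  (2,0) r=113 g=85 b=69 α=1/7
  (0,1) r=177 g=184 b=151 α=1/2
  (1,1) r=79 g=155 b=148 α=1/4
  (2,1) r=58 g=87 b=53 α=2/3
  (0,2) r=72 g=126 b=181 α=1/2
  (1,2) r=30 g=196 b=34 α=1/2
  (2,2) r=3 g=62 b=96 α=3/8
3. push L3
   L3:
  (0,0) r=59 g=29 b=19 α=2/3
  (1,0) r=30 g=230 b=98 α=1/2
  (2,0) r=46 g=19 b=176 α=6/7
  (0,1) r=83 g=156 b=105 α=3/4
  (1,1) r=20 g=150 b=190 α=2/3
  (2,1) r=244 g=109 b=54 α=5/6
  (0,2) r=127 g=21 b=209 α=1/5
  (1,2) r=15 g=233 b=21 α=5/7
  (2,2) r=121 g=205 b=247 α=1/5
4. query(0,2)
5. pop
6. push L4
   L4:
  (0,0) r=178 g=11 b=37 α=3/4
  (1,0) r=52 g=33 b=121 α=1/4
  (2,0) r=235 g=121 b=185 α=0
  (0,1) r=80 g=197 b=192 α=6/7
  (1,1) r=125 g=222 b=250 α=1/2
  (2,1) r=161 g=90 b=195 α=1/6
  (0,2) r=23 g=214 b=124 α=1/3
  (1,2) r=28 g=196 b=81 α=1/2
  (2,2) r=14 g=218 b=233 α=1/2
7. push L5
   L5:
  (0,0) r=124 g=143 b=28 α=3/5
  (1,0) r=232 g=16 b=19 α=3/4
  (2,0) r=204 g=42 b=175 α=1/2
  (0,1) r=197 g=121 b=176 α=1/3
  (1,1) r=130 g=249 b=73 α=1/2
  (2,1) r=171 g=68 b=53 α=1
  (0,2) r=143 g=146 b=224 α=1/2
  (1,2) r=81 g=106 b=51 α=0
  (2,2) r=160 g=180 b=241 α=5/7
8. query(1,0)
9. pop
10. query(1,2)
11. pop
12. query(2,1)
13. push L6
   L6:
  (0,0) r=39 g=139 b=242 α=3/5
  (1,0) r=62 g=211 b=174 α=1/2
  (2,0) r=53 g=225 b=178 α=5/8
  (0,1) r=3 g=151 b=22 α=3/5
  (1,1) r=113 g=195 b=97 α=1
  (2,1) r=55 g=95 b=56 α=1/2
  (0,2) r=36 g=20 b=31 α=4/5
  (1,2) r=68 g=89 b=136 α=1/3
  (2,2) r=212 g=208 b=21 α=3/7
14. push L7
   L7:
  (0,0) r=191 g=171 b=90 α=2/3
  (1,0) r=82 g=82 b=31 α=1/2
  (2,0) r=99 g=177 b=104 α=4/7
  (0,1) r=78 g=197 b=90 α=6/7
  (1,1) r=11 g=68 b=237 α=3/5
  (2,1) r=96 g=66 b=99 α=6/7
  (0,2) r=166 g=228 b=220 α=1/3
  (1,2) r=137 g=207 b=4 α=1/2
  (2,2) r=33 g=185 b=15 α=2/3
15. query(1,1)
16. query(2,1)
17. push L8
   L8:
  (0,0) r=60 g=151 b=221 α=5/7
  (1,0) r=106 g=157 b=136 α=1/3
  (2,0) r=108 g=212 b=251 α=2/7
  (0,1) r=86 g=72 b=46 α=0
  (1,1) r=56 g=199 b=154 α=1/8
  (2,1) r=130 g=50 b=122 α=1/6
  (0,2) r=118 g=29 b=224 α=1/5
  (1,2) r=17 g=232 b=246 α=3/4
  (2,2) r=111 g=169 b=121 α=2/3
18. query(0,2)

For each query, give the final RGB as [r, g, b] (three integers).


at x=0,y=2 over L1,L2,L3:
L1 α=6/7: [144/7, 276/7, 684/7]
L2 α=1/2: [324/7, 579/7, 1951/14]
L3 α=1/5: [437/7, 2463/35, 1073/7]
→ [62, 70, 153]

(1,0) stack=L1,L2,L4,L5; from [0,0,0]:
L1 α=1/7: [106/7, 226/7, 127/7]
L2 α=5/7: [3222/49, 4162/49, 6204/49]
L4 α=1/4: [6107/98, 14103/196, 24541/196]
L5 α=3/4: [74315/392, 23511/784, 35713/784]
rounded: [190, 30, 46]

query (1,2) [L1,L2,L4] — begin 0,0,0
L1 α=1/3: [253/3, 18, 32]
L2 α=1/2: [343/6, 107, 33]
L4 α=1/2: [511/12, 303/2, 57]
= [43, 152, 57]

query (2,1) [L1,L2] — begin 0,0,0
L1 α=2/3: [328/3, 118, 482/3]
L2 α=2/3: [676/9, 292/3, 800/9]
= [75, 97, 89]

(1,1) stack=L1,L2,L6,L7; from [0,0,0]:
after L1 α=0: [0, 0, 0]
after L2 α=1/4: [79/4, 155/4, 37]
after L6 α=1: [113, 195, 97]
after L7 α=3/5: [259/5, 594/5, 181]
rounded: [52, 119, 181]

(2,1) stack=L1,L2,L6,L7; from [0,0,0]:
after L1 α=2/3: [328/3, 118, 482/3]
after L2 α=2/3: [676/9, 292/3, 800/9]
after L6 α=1/2: [1171/18, 577/6, 652/9]
after L7 α=6/7: [11539/126, 2953/42, 5998/63]
rounded: [92, 70, 95]

query (0,2) [L1,L2,L6,L7,L8] — begin 0,0,0
+L1 (α=6/7) → [144/7, 276/7, 684/7]
+L2 (α=1/2) → [324/7, 579/7, 1951/14]
+L6 (α=4/5) → [1332/35, 1139/35, 3687/70]
+L7 (α=1/3) → [8474/105, 10258/105, 11387/105]
+L8 (α=1/5) → [46286/525, 44077/525, 69068/525]
rounded: [88, 84, 132]


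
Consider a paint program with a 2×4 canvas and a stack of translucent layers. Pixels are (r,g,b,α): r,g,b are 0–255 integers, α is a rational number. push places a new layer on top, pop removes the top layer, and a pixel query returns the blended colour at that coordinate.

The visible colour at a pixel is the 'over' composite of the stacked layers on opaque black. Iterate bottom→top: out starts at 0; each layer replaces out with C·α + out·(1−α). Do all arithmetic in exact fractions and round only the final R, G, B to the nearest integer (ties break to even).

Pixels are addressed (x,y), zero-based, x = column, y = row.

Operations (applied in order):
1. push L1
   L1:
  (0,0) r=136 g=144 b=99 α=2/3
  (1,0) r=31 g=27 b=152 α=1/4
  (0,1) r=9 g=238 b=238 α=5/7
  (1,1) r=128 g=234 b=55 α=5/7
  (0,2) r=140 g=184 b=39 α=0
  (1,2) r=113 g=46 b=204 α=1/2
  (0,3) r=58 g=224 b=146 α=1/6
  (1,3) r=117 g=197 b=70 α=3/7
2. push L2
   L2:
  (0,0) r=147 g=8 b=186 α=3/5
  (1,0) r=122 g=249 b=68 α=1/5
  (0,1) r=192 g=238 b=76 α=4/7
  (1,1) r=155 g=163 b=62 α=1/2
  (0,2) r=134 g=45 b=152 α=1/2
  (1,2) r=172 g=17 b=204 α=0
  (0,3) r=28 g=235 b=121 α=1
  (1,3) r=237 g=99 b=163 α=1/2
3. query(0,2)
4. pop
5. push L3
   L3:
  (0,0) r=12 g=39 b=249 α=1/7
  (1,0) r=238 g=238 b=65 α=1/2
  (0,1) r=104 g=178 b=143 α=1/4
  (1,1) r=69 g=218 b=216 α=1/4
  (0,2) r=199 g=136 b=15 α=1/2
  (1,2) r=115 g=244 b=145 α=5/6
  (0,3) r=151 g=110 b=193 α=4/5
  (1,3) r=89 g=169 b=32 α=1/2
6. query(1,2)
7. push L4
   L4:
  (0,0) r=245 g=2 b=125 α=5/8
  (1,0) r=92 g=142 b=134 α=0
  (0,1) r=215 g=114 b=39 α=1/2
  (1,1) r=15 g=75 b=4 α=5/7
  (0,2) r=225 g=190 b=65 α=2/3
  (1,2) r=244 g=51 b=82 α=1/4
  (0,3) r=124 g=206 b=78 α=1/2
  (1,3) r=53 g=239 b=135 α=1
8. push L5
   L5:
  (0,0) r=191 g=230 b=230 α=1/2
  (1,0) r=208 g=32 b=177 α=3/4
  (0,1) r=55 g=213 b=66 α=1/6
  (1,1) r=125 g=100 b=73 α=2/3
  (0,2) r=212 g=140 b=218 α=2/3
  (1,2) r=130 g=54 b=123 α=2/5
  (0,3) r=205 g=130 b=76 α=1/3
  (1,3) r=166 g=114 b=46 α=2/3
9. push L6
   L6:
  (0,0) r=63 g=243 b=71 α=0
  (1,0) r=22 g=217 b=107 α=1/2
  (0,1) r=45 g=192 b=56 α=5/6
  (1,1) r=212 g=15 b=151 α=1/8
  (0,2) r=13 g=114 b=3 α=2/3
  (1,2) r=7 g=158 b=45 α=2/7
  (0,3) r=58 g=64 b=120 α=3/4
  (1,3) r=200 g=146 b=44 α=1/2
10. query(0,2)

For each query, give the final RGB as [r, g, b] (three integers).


query (0,2) [L1,L2] — begin 0,0,0
+L1 (α=0) → [0, 0, 0]
+L2 (α=1/2) → [67, 45/2, 76]
→ [67, 22, 76]

at x=1,y=2 over L1,L3:
after L1 α=1/2: [113/2, 23, 102]
after L3 α=5/6: [421/4, 1243/6, 827/6]
→ [105, 207, 138]

(0,2) stack=L1,L3,L4,L5,L6; from [0,0,0]:
+L1 (α=0) → [0, 0, 0]
+L3 (α=1/2) → [199/2, 68, 15/2]
+L4 (α=2/3) → [1099/6, 448/3, 275/6]
+L5 (α=2/3) → [3643/18, 1288/9, 2891/18]
+L6 (α=2/3) → [4111/54, 3340/27, 2999/54]
→ [76, 124, 56]


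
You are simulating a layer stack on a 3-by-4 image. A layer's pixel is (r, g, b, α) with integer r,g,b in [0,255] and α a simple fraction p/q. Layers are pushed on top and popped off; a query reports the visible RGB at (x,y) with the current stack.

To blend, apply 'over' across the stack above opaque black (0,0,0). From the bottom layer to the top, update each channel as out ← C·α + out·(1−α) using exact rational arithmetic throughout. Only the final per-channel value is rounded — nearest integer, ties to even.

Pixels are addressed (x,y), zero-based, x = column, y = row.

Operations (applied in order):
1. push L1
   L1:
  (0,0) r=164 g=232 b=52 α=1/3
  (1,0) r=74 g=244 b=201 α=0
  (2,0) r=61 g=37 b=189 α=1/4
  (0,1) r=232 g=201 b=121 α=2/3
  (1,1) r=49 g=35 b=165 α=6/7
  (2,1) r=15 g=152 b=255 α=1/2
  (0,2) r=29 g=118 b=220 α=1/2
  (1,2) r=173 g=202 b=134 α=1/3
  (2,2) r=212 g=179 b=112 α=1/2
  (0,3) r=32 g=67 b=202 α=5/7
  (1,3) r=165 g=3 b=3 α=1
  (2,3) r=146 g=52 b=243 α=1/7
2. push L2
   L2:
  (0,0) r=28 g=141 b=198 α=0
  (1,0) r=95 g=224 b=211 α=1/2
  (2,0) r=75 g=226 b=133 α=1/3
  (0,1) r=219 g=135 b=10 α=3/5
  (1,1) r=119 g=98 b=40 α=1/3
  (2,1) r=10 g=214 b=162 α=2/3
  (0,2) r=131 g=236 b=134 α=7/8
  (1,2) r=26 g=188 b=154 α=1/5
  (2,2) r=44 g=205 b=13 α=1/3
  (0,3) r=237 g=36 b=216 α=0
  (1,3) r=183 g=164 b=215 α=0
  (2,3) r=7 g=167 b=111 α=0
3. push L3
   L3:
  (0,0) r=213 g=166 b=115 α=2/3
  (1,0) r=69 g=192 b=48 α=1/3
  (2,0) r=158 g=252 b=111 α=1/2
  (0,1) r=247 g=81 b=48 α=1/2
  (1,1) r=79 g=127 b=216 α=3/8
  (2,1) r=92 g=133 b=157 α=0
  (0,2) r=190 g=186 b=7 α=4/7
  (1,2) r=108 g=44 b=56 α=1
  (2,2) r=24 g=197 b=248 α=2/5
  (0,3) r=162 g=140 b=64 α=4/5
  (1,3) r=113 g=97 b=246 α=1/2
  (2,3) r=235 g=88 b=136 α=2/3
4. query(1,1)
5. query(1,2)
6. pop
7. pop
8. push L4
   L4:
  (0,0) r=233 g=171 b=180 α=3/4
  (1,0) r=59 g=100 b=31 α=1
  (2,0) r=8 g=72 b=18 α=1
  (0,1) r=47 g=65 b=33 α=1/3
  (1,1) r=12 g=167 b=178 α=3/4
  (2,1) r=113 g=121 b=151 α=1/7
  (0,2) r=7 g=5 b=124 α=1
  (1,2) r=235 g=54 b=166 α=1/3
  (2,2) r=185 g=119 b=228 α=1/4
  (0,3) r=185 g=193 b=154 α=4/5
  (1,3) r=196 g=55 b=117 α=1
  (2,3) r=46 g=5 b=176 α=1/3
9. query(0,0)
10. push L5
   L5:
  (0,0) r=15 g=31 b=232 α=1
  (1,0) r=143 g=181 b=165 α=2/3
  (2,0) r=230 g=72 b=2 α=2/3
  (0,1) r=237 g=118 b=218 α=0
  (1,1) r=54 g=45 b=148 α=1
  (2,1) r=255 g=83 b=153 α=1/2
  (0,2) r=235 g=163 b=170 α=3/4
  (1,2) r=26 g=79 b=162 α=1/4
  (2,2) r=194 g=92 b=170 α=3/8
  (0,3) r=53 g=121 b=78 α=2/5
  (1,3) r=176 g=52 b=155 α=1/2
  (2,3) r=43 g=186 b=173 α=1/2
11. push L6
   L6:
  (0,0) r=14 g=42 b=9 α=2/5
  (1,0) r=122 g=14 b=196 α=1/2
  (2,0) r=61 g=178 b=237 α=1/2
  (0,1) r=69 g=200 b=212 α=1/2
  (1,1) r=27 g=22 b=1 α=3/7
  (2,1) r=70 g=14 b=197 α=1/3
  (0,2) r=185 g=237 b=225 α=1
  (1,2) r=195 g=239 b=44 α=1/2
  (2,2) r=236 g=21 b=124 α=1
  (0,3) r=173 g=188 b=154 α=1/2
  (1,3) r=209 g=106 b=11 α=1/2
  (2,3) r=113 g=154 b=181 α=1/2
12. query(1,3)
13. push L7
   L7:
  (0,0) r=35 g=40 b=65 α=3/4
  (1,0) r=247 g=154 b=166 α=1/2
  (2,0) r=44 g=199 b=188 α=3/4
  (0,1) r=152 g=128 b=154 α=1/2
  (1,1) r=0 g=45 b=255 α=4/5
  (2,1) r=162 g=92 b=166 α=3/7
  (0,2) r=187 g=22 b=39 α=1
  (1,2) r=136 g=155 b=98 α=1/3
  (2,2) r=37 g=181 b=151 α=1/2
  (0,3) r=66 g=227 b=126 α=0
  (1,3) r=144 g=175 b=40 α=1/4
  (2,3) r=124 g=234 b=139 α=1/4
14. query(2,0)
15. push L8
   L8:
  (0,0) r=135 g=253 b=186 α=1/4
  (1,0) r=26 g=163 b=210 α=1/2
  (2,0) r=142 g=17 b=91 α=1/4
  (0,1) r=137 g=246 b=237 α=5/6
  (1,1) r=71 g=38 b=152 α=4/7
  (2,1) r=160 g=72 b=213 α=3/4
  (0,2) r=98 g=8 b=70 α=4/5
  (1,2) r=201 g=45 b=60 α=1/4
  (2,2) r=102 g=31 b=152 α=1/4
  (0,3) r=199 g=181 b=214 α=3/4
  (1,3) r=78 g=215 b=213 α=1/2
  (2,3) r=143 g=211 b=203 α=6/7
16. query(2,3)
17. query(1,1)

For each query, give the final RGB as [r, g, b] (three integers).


(1,1) stack=L1,L2,L3; from [0,0,0]:
L1 α=6/7: [42, 30, 990/7]
L2 α=1/3: [203/3, 158/3, 2260/21]
L3 α=3/8: [863/12, 1933/24, 6227/42]
→ [72, 81, 148]

at x=1,y=2 over L1,L2,L3:
L1 α=1/3: [173/3, 202/3, 134/3]
L2 α=1/5: [154/3, 1372/15, 998/15]
L3 α=1: [108, 44, 56]
→ [108, 44, 56]

(0,0) stack=L1,L4; from [0,0,0]:
after L1 α=1/3: [164/3, 232/3, 52/3]
after L4 α=3/4: [2261/12, 1771/12, 418/3]
→ [188, 148, 139]

query (1,3) [L1,L4,L5,L6] — begin 0,0,0
after L1 α=1: [165, 3, 3]
after L4 α=1: [196, 55, 117]
after L5 α=1/2: [186, 107/2, 136]
after L6 α=1/2: [395/2, 319/4, 147/2]
→ [198, 80, 74]

query (2,0) [L1,L4,L5,L6,L7] — begin 0,0,0
after L1 α=1/4: [61/4, 37/4, 189/4]
after L4 α=1: [8, 72, 18]
after L5 α=2/3: [156, 72, 22/3]
after L6 α=1/2: [217/2, 125, 733/6]
after L7 α=3/4: [481/8, 361/2, 4117/24]
= [60, 180, 172]

query (2,3) [L1,L4,L5,L6,L7,L8] — begin 0,0,0
after L1 α=1/7: [146/7, 52/7, 243/7]
after L4 α=1/3: [614/21, 139/21, 1718/21]
after L5 α=1/2: [1517/42, 4045/42, 5351/42]
after L6 α=1/2: [6263/84, 10513/84, 12953/84]
after L7 α=1/4: [9735/112, 17065/112, 16845/112]
after L8 α=6/7: [105831/784, 158857/784, 153261/784]
rounded: [135, 203, 195]

query (1,1) [L1,L4,L5,L6,L7,L8] — begin 0,0,0
after L1 α=6/7: [42, 30, 990/7]
after L4 α=3/4: [39/2, 531/4, 1182/7]
after L5 α=1: [54, 45, 148]
after L6 α=3/7: [297/7, 246/7, 85]
after L7 α=4/5: [297/35, 1506/35, 221]
after L8 α=4/7: [10831/245, 9838/245, 1271/7]
rounded: [44, 40, 182]


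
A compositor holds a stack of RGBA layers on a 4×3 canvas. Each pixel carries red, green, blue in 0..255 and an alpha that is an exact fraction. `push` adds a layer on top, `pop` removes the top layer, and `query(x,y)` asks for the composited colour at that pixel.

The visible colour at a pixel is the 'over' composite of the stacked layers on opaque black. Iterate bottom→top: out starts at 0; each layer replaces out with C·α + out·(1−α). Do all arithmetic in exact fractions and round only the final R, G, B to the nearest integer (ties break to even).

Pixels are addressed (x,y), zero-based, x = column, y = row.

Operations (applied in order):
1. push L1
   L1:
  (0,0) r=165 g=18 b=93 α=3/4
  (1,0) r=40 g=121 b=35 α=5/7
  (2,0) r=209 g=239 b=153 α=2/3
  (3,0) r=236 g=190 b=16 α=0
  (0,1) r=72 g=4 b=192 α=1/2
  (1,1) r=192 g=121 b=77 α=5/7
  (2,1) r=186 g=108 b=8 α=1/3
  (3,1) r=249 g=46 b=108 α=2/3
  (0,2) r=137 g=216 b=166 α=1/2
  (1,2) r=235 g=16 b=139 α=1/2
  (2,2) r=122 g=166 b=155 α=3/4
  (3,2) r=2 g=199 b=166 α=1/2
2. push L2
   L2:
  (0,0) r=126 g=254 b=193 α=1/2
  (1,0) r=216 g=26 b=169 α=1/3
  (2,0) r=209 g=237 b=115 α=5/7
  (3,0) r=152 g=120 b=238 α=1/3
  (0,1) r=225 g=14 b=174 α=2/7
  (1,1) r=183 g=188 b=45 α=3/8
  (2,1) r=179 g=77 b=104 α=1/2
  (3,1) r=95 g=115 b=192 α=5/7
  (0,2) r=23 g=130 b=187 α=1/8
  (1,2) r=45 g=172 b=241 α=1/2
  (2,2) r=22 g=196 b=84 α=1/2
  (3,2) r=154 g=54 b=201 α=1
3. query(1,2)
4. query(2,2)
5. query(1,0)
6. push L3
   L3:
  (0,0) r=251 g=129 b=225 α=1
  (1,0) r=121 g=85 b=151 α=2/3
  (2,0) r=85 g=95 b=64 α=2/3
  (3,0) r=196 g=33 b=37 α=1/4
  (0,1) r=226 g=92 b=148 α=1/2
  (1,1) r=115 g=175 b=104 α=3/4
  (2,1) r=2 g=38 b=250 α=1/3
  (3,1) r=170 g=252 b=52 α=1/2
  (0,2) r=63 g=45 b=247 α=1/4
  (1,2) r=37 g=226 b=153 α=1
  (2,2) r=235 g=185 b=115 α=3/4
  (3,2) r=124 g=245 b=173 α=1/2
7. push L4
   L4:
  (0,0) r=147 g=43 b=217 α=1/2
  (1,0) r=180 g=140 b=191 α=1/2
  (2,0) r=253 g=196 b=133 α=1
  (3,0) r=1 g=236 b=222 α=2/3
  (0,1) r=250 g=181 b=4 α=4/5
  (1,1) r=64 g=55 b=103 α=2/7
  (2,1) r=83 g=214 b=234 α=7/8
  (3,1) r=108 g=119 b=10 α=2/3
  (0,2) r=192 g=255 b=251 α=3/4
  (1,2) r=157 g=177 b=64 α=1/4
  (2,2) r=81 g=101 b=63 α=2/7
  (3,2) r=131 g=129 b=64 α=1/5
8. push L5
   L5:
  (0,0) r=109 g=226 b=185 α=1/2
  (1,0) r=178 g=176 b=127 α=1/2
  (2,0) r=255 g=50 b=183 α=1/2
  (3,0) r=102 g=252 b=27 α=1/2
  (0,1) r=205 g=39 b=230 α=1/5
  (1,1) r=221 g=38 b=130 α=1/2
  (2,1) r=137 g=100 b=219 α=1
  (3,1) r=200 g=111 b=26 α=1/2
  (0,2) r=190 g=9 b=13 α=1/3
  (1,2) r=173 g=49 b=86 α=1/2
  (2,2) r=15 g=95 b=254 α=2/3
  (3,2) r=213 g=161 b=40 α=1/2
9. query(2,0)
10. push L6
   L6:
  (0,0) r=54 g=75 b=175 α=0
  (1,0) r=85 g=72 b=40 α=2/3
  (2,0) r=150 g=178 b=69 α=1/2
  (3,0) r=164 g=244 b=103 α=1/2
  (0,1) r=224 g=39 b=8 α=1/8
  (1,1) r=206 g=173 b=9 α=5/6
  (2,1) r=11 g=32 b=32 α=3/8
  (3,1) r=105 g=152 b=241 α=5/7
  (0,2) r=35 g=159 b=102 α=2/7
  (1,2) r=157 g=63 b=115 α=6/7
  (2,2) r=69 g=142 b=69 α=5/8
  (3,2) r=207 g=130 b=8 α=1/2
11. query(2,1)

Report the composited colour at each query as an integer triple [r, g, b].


query (1,2) [L1,L2] — begin 0,0,0
L1 α=1/2: [235/2, 8, 139/2]
L2 α=1/2: [325/4, 90, 621/4]
→ [81, 90, 155]

(2,2) stack=L1,L2; from [0,0,0]:
+L1 (α=3/4) → [183/2, 249/2, 465/4]
+L2 (α=1/2) → [227/4, 641/4, 801/8]
rounded: [57, 160, 100]

(1,0) stack=L1,L2; from [0,0,0]:
+L1 (α=5/7) → [200/7, 605/7, 25]
+L2 (α=1/3) → [1912/21, 464/7, 73]
rounded: [91, 66, 73]

at x=2,y=0 over L1,L2,L3,L4,L5:
L1 α=2/3: [418/3, 478/3, 102]
L2 α=5/7: [3971/21, 4511/21, 779/7]
L3 α=2/3: [7541/63, 8501/63, 1675/21]
L4 α=1: [253, 196, 133]
L5 α=1/2: [254, 123, 158]
→ [254, 123, 158]

(2,1) stack=L1,L2,L3,L4,L5,L6; from [0,0,0]:
L1 α=1/3: [62, 36, 8/3]
L2 α=1/2: [241/2, 113/2, 160/3]
L3 α=1/3: [81, 151/3, 1070/9]
L4 α=7/8: [331/4, 4645/24, 3953/18]
L5 α=1: [137, 100, 219]
L6 α=3/8: [359/4, 149/2, 1191/8]
= [90, 74, 149]
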